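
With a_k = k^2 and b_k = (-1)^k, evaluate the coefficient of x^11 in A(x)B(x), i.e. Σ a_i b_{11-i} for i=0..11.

Write out a_i and b_{11-i} for i = 0,…,11 and sum the products.
Σ = 0·(-1) + 1·1 + 4·(-1) + 9·1 + 16·(-1) + 25·1 + 36·(-1) + 49·1 + 64·(-1) + 81·1 + 100·(-1) + 121·1 = 66.

66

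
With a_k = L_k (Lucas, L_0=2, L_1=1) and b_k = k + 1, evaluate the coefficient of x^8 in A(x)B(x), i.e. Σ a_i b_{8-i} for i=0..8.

309

Write out a_i and b_{8-i} for i = 0,…,8 and sum the products.
Σ = 2·9 + 1·8 + 3·7 + 4·6 + 7·5 + 11·4 + 18·3 + 29·2 + 47·1 = 309.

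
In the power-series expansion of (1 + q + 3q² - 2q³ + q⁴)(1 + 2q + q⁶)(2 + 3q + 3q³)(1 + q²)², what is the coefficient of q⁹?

(1 + q + 3q² - 2q³ + q⁴) has coefficients 1,1,3,-2,1 for degrees 0…4.
(1 + 2q + q⁶) has coefficients 1,2,0,0,0,0,1,0,0,0 for degrees 0…9.
Multiplying by (2 + 3q + 3q³) gives running coefficients 2,7,6,3,6,0,2,3,0,3 for degrees 0…9.
Finally multiplying by (1 + q²)², the product of all factors after the first has coefficients 2,7,10,17,20,13,20,6,10,9 for degrees 0…9.
[q⁹] = 1·9 + 1·10 + 3·6 − 2·20 + 1·13 = 10.

10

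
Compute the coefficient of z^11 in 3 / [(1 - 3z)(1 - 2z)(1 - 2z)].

The denominator gives the recurrence a_n = 7a_(n−1) − 16a_(n−2) + 12a_(n−3) for n ≥ 3; the numerator fixes a_0 = 3, a_1 = 21, a_2 = 99.
Iterating: 3, 21, 99, 393, 1419, 4833, 15843, 50601, 158715, 491505, 1508307, 4598649, so a_11 = 4598649.

4598649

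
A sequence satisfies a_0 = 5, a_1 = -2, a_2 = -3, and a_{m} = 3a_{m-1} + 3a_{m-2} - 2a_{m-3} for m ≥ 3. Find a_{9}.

-55381

The ordinary generating function has denominator 1 - 3q - 3q^2 + 2q^3.
Iterating the recurrence: a_0,…,a_{9} = 5, -2, -3, -25, -80, -309, -1117, -4118, -15087, -55381.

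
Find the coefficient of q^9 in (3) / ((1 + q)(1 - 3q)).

Partial fractions give a closed form: a_n = (3/4)·(-1)^n + (9/4)·3^n.
At n = 9: a_9 = 44286.

44286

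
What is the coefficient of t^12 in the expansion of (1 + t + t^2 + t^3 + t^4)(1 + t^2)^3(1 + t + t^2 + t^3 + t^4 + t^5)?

10

(1 + t + t^2 + t^3 + t^4) has coefficients 1,1,1,1,1 for degrees 0…4.
(1 + t^2)^3 has coefficients 1,0,3,0,3,0,1,0,0,0,0,0,0 for degrees 0…12.
Finally multiplying by (1 + t + t^2 + t^3 + t^4 + t^5), the product of all factors after the first has coefficients 1,1,4,4,7,7,7,7,4,4,1,1,0 for degrees 0…12.
[t^12] = 1·0 + 1·1 + 1·1 + 1·4 + 1·4 = 10.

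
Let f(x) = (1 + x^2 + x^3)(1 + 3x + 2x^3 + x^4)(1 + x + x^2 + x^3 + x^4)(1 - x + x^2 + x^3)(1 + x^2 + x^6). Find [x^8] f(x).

54

(1 + x^2 + x^3) has coefficients 1,0,1,1 for degrees 0…3.
(1 + 3x + 2x^3 + x^4) has coefficients 1,3,0,2,1,0,0,0,0 for degrees 0…8.
Multiplying by (1 + x + x^2 + x^3 + x^4) gives running coefficients 1,4,4,6,7,6,3,3,1 for degrees 0…8.
Multiplying by (1 - x + x^2 + x^3) gives running coefficients 1,3,1,7,9,9,10,13,7 for degrees 0…8.
Finally multiplying by (1 + x^2 + x^6), the product of all factors after the first has coefficients 1,3,2,10,10,16,20,25,18 for degrees 0…8.
[x^8] = 1·18 + 1·20 + 1·16 = 54.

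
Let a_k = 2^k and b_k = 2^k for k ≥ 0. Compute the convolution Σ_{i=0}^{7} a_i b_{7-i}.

1024

The convolution is the t^7 coefficient of A(t)B(t).
Σ = 1·128 + 2·64 + 4·32 + 8·16 + 16·8 + 32·4 + 64·2 + 128·1 = 1024.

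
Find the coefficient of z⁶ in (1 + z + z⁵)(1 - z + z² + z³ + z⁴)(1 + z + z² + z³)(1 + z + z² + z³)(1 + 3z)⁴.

1563

(1 + z + z⁵) has coefficients 1,1,0,0,0,1 for degrees 0…5.
(1 - z + z² + z³ + z⁴) has coefficients 1,-1,1,1,1,0,0 for degrees 0…6.
Multiplying by (1 + z + z² + z³) gives running coefficients 1,0,1,2,2,3,2 for degrees 0…6.
Multiplying by (1 + z + z² + z³) gives running coefficients 1,1,2,4,5,8,9 for degrees 0…6.
Finally multiplying by (1 + 3z)⁴, the product of all factors after the first has coefficients 1,13,68,190,350,581,969 for degrees 0…6.
[z⁶] = 1·969 + 1·581 + 1·13 = 1563.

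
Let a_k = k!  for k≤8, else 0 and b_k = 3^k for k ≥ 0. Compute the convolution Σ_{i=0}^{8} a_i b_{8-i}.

The convolution is the t^8 coefficient of A(t)B(t).
Σ = 1·6561 + 1·2187 + 2·729 + 6·243 + 24·81 + 120·27 + 720·9 + 5040·3 + 40320·1 = 78768.

78768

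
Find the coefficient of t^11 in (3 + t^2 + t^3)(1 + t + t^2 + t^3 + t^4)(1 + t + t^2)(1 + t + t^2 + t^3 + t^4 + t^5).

(3 + t^2 + t^3) has coefficients 3,0,1,1 for degrees 0…3.
(1 + t + t^2 + t^3 + t^4) has coefficients 1,1,1,1,1,0,0,0,0,0,0,0 for degrees 0…11.
Multiplying by (1 + t + t^2) gives running coefficients 1,2,3,3,3,2,1,0,0,0,0,0 for degrees 0…11.
Finally multiplying by (1 + t + t^2 + t^3 + t^4 + t^5), the product of all factors after the first has coefficients 1,3,6,9,12,14,14,12,9,6,3,1 for degrees 0…11.
[t^11] = 3·1 + 1·6 + 1·9 = 18.

18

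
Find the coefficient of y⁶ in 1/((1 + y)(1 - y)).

The denominator gives the recurrence a_n = a_(n−2) for n ≥ 2; the numerator fixes a_0 = 1, a_1 = 0.
Iterating: 1, 0, 1, 0, 1, 0, 1, so a_6 = 1.

1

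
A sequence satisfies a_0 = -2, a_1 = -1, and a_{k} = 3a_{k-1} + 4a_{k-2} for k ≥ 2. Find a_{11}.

-2516581

The ordinary generating function has denominator 1 - 3q - 4q^2.
Iterating the recurrence: a_0,…,a_{11} = -2, -1, -11, -37, -155, -613, -2459, -9829, -39323, -157285, -629147, -2516581.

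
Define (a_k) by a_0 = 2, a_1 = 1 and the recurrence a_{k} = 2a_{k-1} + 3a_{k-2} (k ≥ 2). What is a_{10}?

The ordinary generating function has denominator 1 - 2z - 3z^2.
Iterating the recurrence: a_0,…,a_{10} = 2, 1, 8, 19, 62, 181, 548, 1639, 4922, 14761, 44288.

44288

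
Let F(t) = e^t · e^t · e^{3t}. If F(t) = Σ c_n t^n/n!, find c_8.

390625

The EGF product rule gives c_8 = Σ_{k_1+k_2+k_3=8} C(8; k_1,k_2,k_3) · ∏ g_i(k_i), where e^t gives (1)^k; e^t gives (1)^k; e^{3t} gives (3)^k.
g_1(k) for k = 0…8: 1, 1, 1, 1, 1, 1, 1, 1, 1.
g_2(k) for k = 0…8: 1, 1, 1, 1, 1, 1, 1, 1, 1.
g_3(k) for k = 0…8: 1, 3, 9, 27, 81, 243, 729, 2187, 6561.
First combine the last two factors: h(k) = Σ_j C(k,j)·g_2(j)·g_3(k−j) for k = 0…8: 1, 4, 16, 64, 256, 1024, 4096, 16384, 65536.
c_8 = Σ_k C(8,k)·g_1(k)·h(8−k) = 1·1·65536 + 8·1·16384 + 28·1·4096 + 56·1·1024 + 70·1·256 + 56·1·64 + 28·1·16 + 8·1·4 + 1·1·1 = 65536 + 131072 + 114688 + 57344 + 17920 + 3584 + 448 + 32 + 1 = 390625.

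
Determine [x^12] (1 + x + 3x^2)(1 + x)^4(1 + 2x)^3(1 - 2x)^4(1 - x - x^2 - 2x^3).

(1 + x + 3x^2) has coefficients 1,1,3 for degrees 0…2.
(1 + x)^4 has coefficients 1,4,6,4,1,0,0,0,0,0,0,0,0 for degrees 0…12.
Multiplying by (1 + 2x)^3 gives running coefficients 1,10,42,96,129,102,44,8,0,0,0,0,0 for degrees 0…12.
Multiplying by (1 - 2x)^4 gives running coefficients 1,2,-14,-32,65,190,-76,-488,-208,416,448,128,0 for degrees 0…12.
Finally multiplying by (1 - x - x^2 - 2x^3), the product of all factors after the first has coefficients 1,1,-17,-22,107,185,-267,-732,-24,1264,1216,-320,-1408 for degrees 0…12.
[x^12] = 1·(-1408) + 1·(-320) + 3·1216 = 1920.

1920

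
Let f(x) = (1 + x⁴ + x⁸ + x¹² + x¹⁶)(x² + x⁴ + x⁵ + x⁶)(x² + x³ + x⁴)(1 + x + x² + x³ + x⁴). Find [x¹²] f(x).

(1 + x⁴ + x⁸ + x¹² + x¹⁶) has coefficients 1,0,0,0,1,0,0,0,1,0,0,0,1 for degrees 0…12.
(x² + x⁴ + x⁵ + x⁶) has coefficients 0,0,1,0,1,1,1,0,0,0,0,0,0 for degrees 0…12.
Multiplying by (x² + x³ + x⁴) gives running coefficients 0,0,0,0,1,1,2,2,3,2,1,0,0 for degrees 0…12.
Finally multiplying by (1 + x + x² + x³ + x⁴), the product of all factors after the first has coefficients 0,0,0,0,1,2,4,6,9,10,10,8,6 for degrees 0…12.
[x¹²] = 1·6 + 1·9 + 1·1 + 1·0 = 16.

16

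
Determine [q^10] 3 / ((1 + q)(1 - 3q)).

Partial fractions give a closed form: a_n = (3/4)·(-1)^n + (9/4)·3^n.
At n = 10: a_10 = 132861.

132861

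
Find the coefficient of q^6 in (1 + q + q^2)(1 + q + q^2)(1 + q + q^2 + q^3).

3

(1 + q + q^2) has coefficients 1,1,1 for degrees 0…2.
(1 + q + q^2) has coefficients 1,1,1,0,0,0,0 for degrees 0…6.
Finally multiplying by (1 + q + q^2 + q^3), the product of all factors after the first has coefficients 1,2,3,3,2,1,0 for degrees 0…6.
[q^6] = 1·0 + 1·1 + 1·2 = 3.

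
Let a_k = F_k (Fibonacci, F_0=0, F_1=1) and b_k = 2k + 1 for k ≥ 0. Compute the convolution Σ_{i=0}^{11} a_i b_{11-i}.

The convolution is the x^11 coefficient of A(x)B(x).
Σ = 0·23 + 1·21 + 1·19 + 2·17 + 3·15 + 5·13 + 8·11 + 13·9 + 21·7 + 34·5 + 55·3 + 89·1 = 960.

960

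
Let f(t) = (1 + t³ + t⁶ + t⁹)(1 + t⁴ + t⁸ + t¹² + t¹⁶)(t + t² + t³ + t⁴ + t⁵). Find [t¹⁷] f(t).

5

(1 + t³ + t⁶ + t⁹) has coefficients 1,0,0,1,0,0,1,0,0,1 for degrees 0…9.
(1 + t⁴ + t⁸ + t¹² + t¹⁶) has coefficients 1,0,0,0,1,0,0,0,1,0,0,0,1,0,0,0,1,0 for degrees 0…17.
Finally multiplying by (t + t² + t³ + t⁴ + t⁵), the product of all factors after the first has coefficients 0,1,1,1,1,2,1,1,1,2,1,1,1,2,1,1,1,2 for degrees 0…17.
[t¹⁷] = 1·2 + 1·1 + 1·1 + 1·1 = 5.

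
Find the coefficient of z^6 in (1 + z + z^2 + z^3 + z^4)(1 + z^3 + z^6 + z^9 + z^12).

(1 + z + z^2 + z^3 + z^4) has coefficients 1,1,1,1,1 for degrees 0…4.
(1 + z^3 + z^6 + z^9 + z^12) has coefficients 1,0,0,1,0,0,1 for degrees 0…6.
[z^6] = 1·1 + 1·0 + 1·0 + 1·1 + 1·0 = 2.

2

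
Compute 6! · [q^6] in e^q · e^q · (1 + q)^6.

The EGF product rule gives c_6 = Σ_{k_1+k_2+k_3=6} C(6; k_1,k_2,k_3) · ∏ g_i(k_i), where e^q gives (1)^k; e^q gives (1)^k; (1+q)^6 gives the falling factorial (6)_k.
g_1(k) for k = 0…6: 1, 1, 1, 1, 1, 1, 1.
g_2(k) for k = 0…6: 1, 1, 1, 1, 1, 1, 1.
g_3(k) for k = 0…6: 1, 6, 30, 120, 360, 720, 720.
First combine the last two factors: h(k) = Σ_j C(k,j)·g_2(j)·g_3(k−j) for k = 0…6: 1, 7, 43, 229, 1045, 4051, 13327.
c_6 = Σ_k C(6,k)·g_1(k)·h(6−k) = 1·1·13327 + 6·1·4051 + 15·1·1045 + 20·1·229 + 15·1·43 + 6·1·7 + 1·1·1 = 13327 + 24306 + 15675 + 4580 + 645 + 42 + 1 = 58576.

58576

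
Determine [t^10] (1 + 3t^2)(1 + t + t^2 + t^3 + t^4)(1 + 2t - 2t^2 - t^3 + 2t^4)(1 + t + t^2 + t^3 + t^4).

(1 + 3t^2) has coefficients 1,0,3 for degrees 0…2.
(1 + t + t^2 + t^3 + t^4) has coefficients 1,1,1,1,1,0,0,0,0,0,0 for degrees 0…10.
Multiplying by (1 + 2t - 2t^2 - t^3 + 2t^4) gives running coefficients 1,3,1,0,2,1,-1,1,2,0,0 for degrees 0…10.
Finally multiplying by (1 + t + t^2 + t^3 + t^4), the product of all factors after the first has coefficients 1,4,5,5,7,7,3,3,5,3,2 for degrees 0…10.
[t^10] = 1·2 + 3·5 = 17.

17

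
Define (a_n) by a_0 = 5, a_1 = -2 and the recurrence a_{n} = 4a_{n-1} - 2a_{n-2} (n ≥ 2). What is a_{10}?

-375072

The ordinary generating function has denominator 1 - 4y + 2y^2.
Iterating the recurrence: a_0,…,a_{10} = 5, -2, -18, -68, -236, -808, -2760, -9424, -32176, -109856, -375072.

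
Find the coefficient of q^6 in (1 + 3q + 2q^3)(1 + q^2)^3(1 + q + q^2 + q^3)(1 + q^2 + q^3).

(1 + 3q + 2q^3) has coefficients 1,3,0,2 for degrees 0…3.
(1 + q^2)^3 has coefficients 1,0,3,0,3,0,1 for degrees 0…6.
Multiplying by (1 + q + q^2 + q^3) gives running coefficients 1,1,4,4,6,6,4 for degrees 0…6.
Finally multiplying by (1 + q^2 + q^3), the product of all factors after the first has coefficients 1,1,5,6,11,14,14 for degrees 0…6.
[q^6] = 1·14 + 3·14 + 2·6 = 68.

68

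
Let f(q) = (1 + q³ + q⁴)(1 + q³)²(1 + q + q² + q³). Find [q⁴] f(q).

(1 + q³ + q⁴) has coefficients 1,0,0,1,1 for degrees 0…4.
(1 + q³)² has coefficients 1,0,0,2,0 for degrees 0…4.
Finally multiplying by (1 + q + q² + q³), the product of all factors after the first has coefficients 1,1,1,3,2 for degrees 0…4.
[q⁴] = 1·2 + 1·1 + 1·1 = 4.

4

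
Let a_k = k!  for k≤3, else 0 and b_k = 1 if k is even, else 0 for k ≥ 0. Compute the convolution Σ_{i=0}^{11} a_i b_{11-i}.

7

This is [x^11] in the product of the two ordinary generating functions.
Σ = 1·0 + 1·1 + 2·0 + 6·1 + 0·0 + 0·1 + 0·0 + 0·1 + 0·0 + 0·1 + 0·0 + 0·1 = 7.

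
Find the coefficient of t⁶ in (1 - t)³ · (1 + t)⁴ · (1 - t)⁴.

14

(1 - t)³ has coefficients 1,-3,3,-1 for degrees 0…3.
(1 + t)⁴ has coefficients 1,4,6,4,1,0,0 for degrees 0…6.
Finally multiplying by (1 - t)⁴, the product of all factors after the first has coefficients 1,0,-4,0,6,0,-4 for degrees 0…6.
[t⁶] = 1·(-4) − 3·0 + 3·6 − 1·0 = 14.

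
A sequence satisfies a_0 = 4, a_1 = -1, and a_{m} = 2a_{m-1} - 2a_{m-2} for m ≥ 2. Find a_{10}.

-160

The ordinary generating function has denominator 1 - 2t + 2t^2.
Iterating the recurrence: a_0,…,a_{10} = 4, -1, -10, -18, -16, 4, 40, 72, 64, -16, -160.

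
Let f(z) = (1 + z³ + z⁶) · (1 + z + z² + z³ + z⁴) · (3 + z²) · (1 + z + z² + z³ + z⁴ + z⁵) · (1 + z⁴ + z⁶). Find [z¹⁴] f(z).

(1 + z³ + z⁶) has coefficients 1,0,0,1,0,0,1 for degrees 0…6.
(1 + z + z² + z³ + z⁴) has coefficients 1,1,1,1,1,0,0,0,0,0,0,0,0,0,0 for degrees 0…14.
Multiplying by (3 + z²) gives running coefficients 3,3,4,4,4,1,1,0,0,0,0,0,0,0,0 for degrees 0…14.
Multiplying by (1 + z + z² + z³ + z⁴ + z⁵) gives running coefficients 3,6,10,14,18,19,17,14,10,6,2,1,0,0,0 for degrees 0…14.
Finally multiplying by (1 + z⁴ + z⁶), the product of all factors after the first has coefficients 3,6,10,14,21,25,30,34,38,39,37,34,27,20,12 for degrees 0…14.
[z¹⁴] = 1·12 + 1·34 + 1·38 = 84.

84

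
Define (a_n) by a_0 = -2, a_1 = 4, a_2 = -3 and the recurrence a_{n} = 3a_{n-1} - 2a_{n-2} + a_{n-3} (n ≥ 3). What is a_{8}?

The ordinary generating function has denominator 1 - 3z + 2z^2 - z^3.
Iterating the recurrence: a_0,…,a_{8} = -2, 4, -3, -19, -47, -106, -243, -564, -1312.

-1312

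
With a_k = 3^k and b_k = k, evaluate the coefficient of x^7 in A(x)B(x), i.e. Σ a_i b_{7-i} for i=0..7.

Write out a_i and b_{7-i} for i = 0,…,7 and sum the products.
Σ = 1·7 + 3·6 + 9·5 + 27·4 + 81·3 + 243·2 + 729·1 + 2187·0 = 1636.

1636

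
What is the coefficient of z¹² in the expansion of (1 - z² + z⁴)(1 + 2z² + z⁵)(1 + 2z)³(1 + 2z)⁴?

632

(1 - z² + z⁴) has coefficients 1,0,-1,0,1 for degrees 0…4.
(1 + 2z² + z⁵) has coefficients 1,0,2,0,0,1,0,0,0,0,0,0,0 for degrees 0…12.
Multiplying by (1 + 2z)³ gives running coefficients 1,6,14,20,24,17,6,12,8,0,0,0,0 for degrees 0…12.
Finally multiplying by (1 + 2z)⁴, the product of all factors after the first has coefficients 1,14,86,308,728,1233,1582,1556,1176,816,672,448,128 for degrees 0…12.
[z¹²] = 1·128 − 1·672 + 1·1176 = 632.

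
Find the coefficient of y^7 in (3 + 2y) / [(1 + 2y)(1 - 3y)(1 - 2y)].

Partial fractions give a closed form: a_n = (2/5)·(-2)^n + (33/5)·3^n + (-4)·2^n.
At n = 7: a_7 = 13871.

13871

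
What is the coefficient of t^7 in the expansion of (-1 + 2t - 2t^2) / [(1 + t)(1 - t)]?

The denominator gives the recurrence a_n = a_(n−2) for n ≥ 3; the numerator fixes a_0 = -1, a_1 = 2, a_2 = -3.
Iterating: -1, 2, -3, 2, -3, 2, -3, 2, so a_7 = 2.

2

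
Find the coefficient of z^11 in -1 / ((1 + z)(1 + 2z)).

4095

Partial fractions give a closed form: a_n = (1)·(-1)^n + (-2)·(-2)^n.
At n = 11: a_11 = 4095.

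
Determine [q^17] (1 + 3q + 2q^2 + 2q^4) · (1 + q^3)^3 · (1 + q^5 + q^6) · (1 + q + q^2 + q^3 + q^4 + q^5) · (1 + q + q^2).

246

(1 + 3q + 2q^2 + 2q^4) has coefficients 1,3,2,0,2 for degrees 0…4.
(1 + q^3)^3 has coefficients 1,0,0,3,0,0,3,0,0,1,0,0,0,0,0,0,0,0 for degrees 0…17.
Multiplying by (1 + q^5 + q^6) gives running coefficients 1,0,0,3,0,1,4,0,3,4,0,3,3,0,1,1,0,0 for degrees 0…17.
Multiplying by (1 + q + q^2 + q^3 + q^4 + q^5) gives running coefficients 1,1,1,4,4,5,8,8,11,12,12,14,13,13,11,8,8,5 for degrees 0…17.
Finally multiplying by (1 + q + q^2), the product of all factors after the first has coefficients 1,2,3,6,9,13,17,21,27,31,35,38,39,40,37,32,27,21 for degrees 0…17.
[q^17] = 1·21 + 3·27 + 2·32 + 2·40 = 246.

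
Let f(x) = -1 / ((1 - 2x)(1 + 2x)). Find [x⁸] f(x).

Partial fractions give a closed form: a_n = (-1/2)·2^n + (-1/2)·(-2)^n.
At n = 8: a_8 = -256.

-256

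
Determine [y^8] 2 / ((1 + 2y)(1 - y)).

342

Partial fractions give a closed form: a_n = (4/3)·(-2)^n + (2/3)·1^n.
At n = 8: a_8 = 342.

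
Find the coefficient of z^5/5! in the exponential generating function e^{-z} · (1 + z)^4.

The EGF product rule gives c_5 = Σ_{k_1+k_2=5} C(5; k_1,k_2) · ∏ g_i(k_i), where e^{-z} gives (-1)^k; (1+z)^4 gives the falling factorial (4)_k.
g_1(k) for k = 0…5: 1, -1, 1, -1, 1, -1.
g_2(k) for k = 0…5: 1, 4, 12, 24, 24, 0.
c_5 = Σ_k C(5,k)·g_1(k)·g_2(5−k) = 5·(-1)·24 + 10·1·24 + 10·(-1)·12 + 5·1·4 + 1·(-1)·1 = −120 + 240 − 120 + 20 − 1 = 19.

19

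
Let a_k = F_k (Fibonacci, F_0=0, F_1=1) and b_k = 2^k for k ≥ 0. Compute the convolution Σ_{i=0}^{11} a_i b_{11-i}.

3719

The convolution is the t^11 coefficient of A(t)B(t).
Σ = 0·2048 + 1·1024 + 1·512 + 2·256 + 3·128 + 5·64 + 8·32 + 13·16 + 21·8 + 34·4 + 55·2 + 89·1 = 3719.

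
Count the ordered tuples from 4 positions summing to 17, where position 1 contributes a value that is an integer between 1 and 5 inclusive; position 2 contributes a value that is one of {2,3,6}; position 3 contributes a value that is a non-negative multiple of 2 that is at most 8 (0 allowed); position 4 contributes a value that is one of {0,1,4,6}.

The generating function for the choices is (q + q^2 + q^3 + q^4 + q^5)·(q^2 + q^3 + q^6)·(1 + q^2 + q^4 + q^6 + q^8)·(1 + q + q^4 + q^6); the count is [q^17].
(q + q^2 + q^3 + q^4 + q^5) has coefficients 0,1,1,1,1,1 for degrees 0…5.
(q^2 + q^3 + q^6) has coefficients 0,0,1,1,0,0,1,0,0,0,0,0,0,0,0,0,0,0 for degrees 0…17.
Multiplying by (1 + q^2 + q^4 + q^6 + q^8) gives running coefficients 0,0,1,1,1,1,2,1,2,1,2,1,1,0,1,0,0,0 for degrees 0…17.
Finally multiplying by (1 + q + q^4 + q^6), the product of all factors after the first has coefficients 0,0,1,2,2,2,4,4,5,5,6,5,6,3,5,3,3,1 for degrees 0…17.
[q^17] = 1·3 + 1·3 + 1·5 + 1·3 + 1·6 = 20.

20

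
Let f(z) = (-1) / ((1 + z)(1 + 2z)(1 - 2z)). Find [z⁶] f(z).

-85

The denominator gives the recurrence a_n = −a_(n−1) + 4a_(n−2) + 4a_(n−3) for n ≥ 3; the numerator fixes a_0 = -1, a_1 = 1, a_2 = -5.
Iterating: -1, 1, -5, 5, -21, 21, -85, so a_6 = -85.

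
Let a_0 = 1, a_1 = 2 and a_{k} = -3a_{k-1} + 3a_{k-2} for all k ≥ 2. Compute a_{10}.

-161838

The ordinary generating function has denominator 1 + 3y - 3y^2.
Iterating the recurrence: a_0,…,a_{10} = 1, 2, -3, 15, -54, 207, -783, 2970, -11259, 42687, -161838.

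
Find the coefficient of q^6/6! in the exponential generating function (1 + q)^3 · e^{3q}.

The EGF product rule gives c_6 = Σ_{k_1+k_2=6} C(6; k_1,k_2) · ∏ g_i(k_i), where (1+q)^3 gives the falling factorial (3)_k; e^{3q} gives (3)^k.
g_1(k) for k = 0…6: 1, 3, 6, 6, 0, 0, 0.
g_2(k) for k = 0…6: 1, 3, 9, 27, 81, 243, 729.
c_6 = Σ_k C(6,k)·g_1(k)·g_2(6−k) = 1·1·729 + 6·3·243 + 15·6·81 + 20·6·27 = 729 + 4374 + 7290 + 3240 = 15633.

15633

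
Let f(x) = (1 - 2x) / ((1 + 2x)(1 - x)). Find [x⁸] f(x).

341

The denominator gives the recurrence a_n = −a_(n−1) + 2a_(n−2) for n ≥ 2; the numerator fixes a_0 = 1, a_1 = -3.
Iterating: 1, -3, 5, -11, 21, -43, 85, -171, 341, so a_8 = 341.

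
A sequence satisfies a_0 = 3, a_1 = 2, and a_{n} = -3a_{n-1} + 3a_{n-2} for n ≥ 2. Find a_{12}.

The ordinary generating function has denominator 1 + 3x - 3x^2.
Iterating the recurrence: a_0,…,a_{12} = 3, 2, 3, -3, 18, -63, 243, -918, 3483, -13203, 50058, -189783, 719523.

719523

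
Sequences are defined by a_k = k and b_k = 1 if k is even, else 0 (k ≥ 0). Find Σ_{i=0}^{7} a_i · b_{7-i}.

16

Write out a_i and b_{7-i} for i = 0,…,7 and sum the products.
Σ = 0·0 + 1·1 + 2·0 + 3·1 + 4·0 + 5·1 + 6·0 + 7·1 = 16.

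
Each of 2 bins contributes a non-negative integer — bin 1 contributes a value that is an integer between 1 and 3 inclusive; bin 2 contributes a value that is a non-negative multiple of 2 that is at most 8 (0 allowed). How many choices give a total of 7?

The generating function for the choices is (t + t^2 + t^3)·(1 + t^2 + t^4 + t^6 + t^8); the count is [t^7].
(t + t^2 + t^3) has coefficients 0,1,1,1 for degrees 0…3.
(1 + t^2 + t^4 + t^6 + t^8) has coefficients 1,0,1,0,1,0,1,0 for degrees 0…7.
[t^7] = 1·1 + 1·0 + 1·1 = 2.

2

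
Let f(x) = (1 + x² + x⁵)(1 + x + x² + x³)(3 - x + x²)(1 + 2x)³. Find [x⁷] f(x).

124

(1 + x² + x⁵) has coefficients 1,0,1,0,0,1 for degrees 0…5.
(1 + x + x² + x³) has coefficients 1,1,1,1,0,0,0,0 for degrees 0…7.
Multiplying by (3 - x + x²) gives running coefficients 3,2,3,3,0,1,0,0 for degrees 0…7.
Finally multiplying by (1 + 2x)³, the product of all factors after the first has coefficients 3,20,51,69,70,61,30,12 for degrees 0…7.
[x⁷] = 1·12 + 1·61 + 1·51 = 124.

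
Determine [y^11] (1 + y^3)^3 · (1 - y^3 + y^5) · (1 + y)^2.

1

(1 + y^3)^3 has coefficients 1,0,0,3,0,0,3,0,0,1 for degrees 0…9.
(1 - y^3 + y^5) has coefficients 1,0,0,-1,0,1,0,0,0,0,0,0 for degrees 0…11.
Finally multiplying by (1 + y)^2, the product of all factors after the first has coefficients 1,2,1,-1,-2,0,2,1,0,0,0,0 for degrees 0…11.
[y^11] = 1·0 + 3·0 + 3·0 + 1·1 = 1.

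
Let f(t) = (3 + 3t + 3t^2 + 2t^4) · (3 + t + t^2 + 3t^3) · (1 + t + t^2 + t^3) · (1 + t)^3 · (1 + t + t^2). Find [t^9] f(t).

961

(3 + 3t + 3t^2 + 2t^4) has coefficients 3,3,3,0,2 for degrees 0…4.
(3 + t + t^2 + 3t^3) has coefficients 3,1,1,3,0,0,0,0,0,0 for degrees 0…9.
Multiplying by (1 + t + t^2 + t^3) gives running coefficients 3,4,5,8,5,4,3,0,0,0 for degrees 0…9.
Multiplying by (1 + t)^3 gives running coefficients 3,13,26,38,48,48,38,26,13,3 for degrees 0…9.
Finally multiplying by (1 + t + t^2), the product of all factors after the first has coefficients 3,16,42,77,112,134,134,112,77,42 for degrees 0…9.
[t^9] = 3·42 + 3·77 + 3·112 + 2·134 = 961.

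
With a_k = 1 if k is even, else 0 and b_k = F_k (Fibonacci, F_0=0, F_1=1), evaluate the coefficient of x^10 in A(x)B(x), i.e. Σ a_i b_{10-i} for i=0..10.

88

This is [x^10] in the product of the two ordinary generating functions.
Σ = 1·55 + 0·34 + 1·21 + 0·13 + 1·8 + 0·5 + 1·3 + 0·2 + 1·1 + 0·1 + 1·0 = 88.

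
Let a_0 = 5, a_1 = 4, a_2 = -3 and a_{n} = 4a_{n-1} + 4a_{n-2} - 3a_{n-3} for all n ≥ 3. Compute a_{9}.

The ordinary generating function has denominator 1 - 4t - 4t^2 + 3t^3.
Iterating the recurrence: a_0,…,a_{9} = 5, 4, -3, -11, -68, -307, -1467, -6892, -32515, -153227.

-153227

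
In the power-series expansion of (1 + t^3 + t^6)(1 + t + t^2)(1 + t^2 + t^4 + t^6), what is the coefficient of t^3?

(1 + t^3 + t^6) has coefficients 1,0,0,1 for degrees 0…3.
(1 + t + t^2) has coefficients 1,1,1,0 for degrees 0…3.
Finally multiplying by (1 + t^2 + t^4 + t^6), the product of all factors after the first has coefficients 1,1,2,1 for degrees 0…3.
[t^3] = 1·1 + 1·1 = 2.

2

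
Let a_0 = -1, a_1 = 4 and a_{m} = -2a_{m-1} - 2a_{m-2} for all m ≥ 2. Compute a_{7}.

The ordinary generating function has denominator 1 + 2y + 2y^2.
Iterating the recurrence: a_0,…,a_{7} = -1, 4, -6, 4, 4, -16, 24, -16.

-16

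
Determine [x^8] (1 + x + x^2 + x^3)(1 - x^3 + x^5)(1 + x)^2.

3

(1 + x + x^2 + x^3) has coefficients 1,1,1,1 for degrees 0…3.
(1 - x^3 + x^5) has coefficients 1,0,0,-1,0,1,0,0,0 for degrees 0…8.
Finally multiplying by (1 + x)^2, the product of all factors after the first has coefficients 1,2,1,-1,-2,0,2,1,0 for degrees 0…8.
[x^8] = 1·0 + 1·1 + 1·2 + 1·0 = 3.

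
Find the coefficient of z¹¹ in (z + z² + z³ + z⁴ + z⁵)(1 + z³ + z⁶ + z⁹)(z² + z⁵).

(z + z² + z³ + z⁴ + z⁵) has coefficients 0,1,1,1,1,1 for degrees 0…5.
(1 + z³ + z⁶ + z⁹) has coefficients 1,0,0,1,0,0,1,0,0,1,0,0 for degrees 0…11.
Finally multiplying by (z² + z⁵), the product of all factors after the first has coefficients 0,0,1,0,0,2,0,0,2,0,0,2 for degrees 0…11.
[z¹¹] = 1·0 + 1·0 + 1·2 + 1·0 + 1·0 = 2.

2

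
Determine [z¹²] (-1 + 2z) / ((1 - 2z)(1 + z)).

Partial fractions give a closed form: a_n = (-1)·(-1)^n.
At n = 12: a_12 = -1.

-1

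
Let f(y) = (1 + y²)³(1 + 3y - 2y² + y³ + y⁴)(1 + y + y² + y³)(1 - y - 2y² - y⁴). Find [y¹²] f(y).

(1 + y²)³ has coefficients 1,0,3,0,3,0,1 for degrees 0…6.
(1 + 3y - 2y² + y³ + y⁴) has coefficients 1,3,-2,1,1,0,0,0,0,0,0,0,0 for degrees 0…12.
Multiplying by (1 + y + y² + y³) gives running coefficients 1,4,2,3,3,0,2,1,0,0,0,0,0 for degrees 0…12.
Finally multiplying by (1 - y - 2y² - y⁴), the product of all factors after the first has coefficients 1,3,-4,-7,-5,-13,-6,-4,-8,-2,-2,-1,0 for degrees 0…12.
[y¹²] = 1·0 + 3·(-2) + 3·(-8) + 1·(-6) = -36.

-36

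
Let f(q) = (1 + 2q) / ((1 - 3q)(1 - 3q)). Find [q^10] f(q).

1043199

The denominator gives the recurrence a_n = 6a_(n−1) − 9a_(n−2) for n ≥ 2; the numerator fixes a_0 = 1, a_1 = 8.
Iterating: 1, 8, 39, 162, 621, 2268, 8019, 27702, 94041, 314928, 1043199, so a_10 = 1043199.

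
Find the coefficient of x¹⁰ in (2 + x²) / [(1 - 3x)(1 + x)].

The denominator gives the recurrence a_n = 2a_(n−1) + 3a_(n−2) for n ≥ 3; the numerator fixes a_0 = 2, a_1 = 4, a_2 = 15.
Iterating: 2, 4, 15, 42, 129, 384, 1155, 3462, 10389, 31164, 93495, so a_10 = 93495.

93495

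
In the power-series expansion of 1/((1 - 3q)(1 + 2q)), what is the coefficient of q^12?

320503

Partial fractions give a closed form: a_n = (3/5)·3^n + (2/5)·(-2)^n.
At n = 12: a_12 = 320503.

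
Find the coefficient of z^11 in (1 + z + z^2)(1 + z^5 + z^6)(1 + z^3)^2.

(1 + z + z^2) has coefficients 1,1,1 for degrees 0…2.
(1 + z^5 + z^6) has coefficients 1,0,0,0,0,1,1,0,0,0,0,0 for degrees 0…11.
Finally multiplying by (1 + z^3)^2, the product of all factors after the first has coefficients 1,0,0,2,0,1,2,0,2,2,0,1 for degrees 0…11.
[z^11] = 1·1 + 1·0 + 1·2 = 3.

3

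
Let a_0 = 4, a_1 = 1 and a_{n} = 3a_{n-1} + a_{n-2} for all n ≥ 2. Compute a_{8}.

The ordinary generating function has denominator 1 - 3y - y^2.
Iterating the recurrence: a_0,…,a_{8} = 4, 1, 7, 22, 73, 241, 796, 2629, 8683.

8683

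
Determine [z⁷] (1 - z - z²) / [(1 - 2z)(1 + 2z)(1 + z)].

Partial fractions give a closed form: a_n = (1/12)·2^n + (5/4)·(-2)^n + (-1/3)·(-1)^n.
At n = 7: a_7 = -149.

-149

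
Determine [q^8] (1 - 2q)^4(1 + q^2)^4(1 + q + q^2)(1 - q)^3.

1329

(1 - 2q)^4 has coefficients 1,-8,24,-32,16 for degrees 0…4.
(1 + q^2)^4 has coefficients 1,0,4,0,6,0,4,0,1 for degrees 0…8.
Multiplying by (1 + q + q^2) gives running coefficients 1,1,5,4,10,6,10,4,5 for degrees 0…8.
Finally multiplying by (1 - q)^3, the product of all factors after the first has coefficients 1,-2,5,-9,12,-17,18,-18,17 for degrees 0…8.
[q^8] = 1·17 − 8·(-18) + 24·18 − 32·(-17) + 16·12 = 1329.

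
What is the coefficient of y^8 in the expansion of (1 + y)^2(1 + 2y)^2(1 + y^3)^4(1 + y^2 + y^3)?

184

(1 + y)^2 has coefficients 1,2,1 for degrees 0…2.
(1 + 2y)^2 has coefficients 1,4,4,0,0,0,0,0,0 for degrees 0…8.
Multiplying by (1 + y^3)^4 gives running coefficients 1,4,4,4,16,16,6,24,24 for degrees 0…8.
Finally multiplying by (1 + y^2 + y^3), the product of all factors after the first has coefficients 1,4,5,9,24,24,26,56,46 for degrees 0…8.
[y^8] = 1·46 + 2·56 + 1·26 = 184.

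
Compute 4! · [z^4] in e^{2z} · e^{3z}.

625

The EGF product rule gives c_4 = Σ_{k_1+k_2=4} C(4; k_1,k_2) · ∏ g_i(k_i), where e^{2z} gives (2)^k; e^{3z} gives (3)^k.
g_1(k) for k = 0…4: 1, 2, 4, 8, 16.
g_2(k) for k = 0…4: 1, 3, 9, 27, 81.
c_4 = Σ_k C(4,k)·g_1(k)·g_2(4−k) = 1·1·81 + 4·2·27 + 6·4·9 + 4·8·3 + 1·16·1 = 81 + 216 + 216 + 96 + 16 = 625.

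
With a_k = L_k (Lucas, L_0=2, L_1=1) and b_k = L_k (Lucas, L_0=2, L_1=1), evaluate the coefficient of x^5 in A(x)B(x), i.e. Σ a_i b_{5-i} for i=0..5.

The convolution is the x^5 coefficient of A(x)B(x).
Σ = 2·11 + 1·7 + 3·4 + 4·3 + 7·1 + 11·2 = 82.

82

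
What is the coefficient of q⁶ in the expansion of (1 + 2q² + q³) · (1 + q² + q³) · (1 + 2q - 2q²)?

3

(1 + 2q² + q³) has coefficients 1,0,2,1 for degrees 0…3.
(1 + q² + q³) has coefficients 1,0,1,1,0,0,0 for degrees 0…6.
Finally multiplying by (1 + 2q - 2q²), the product of all factors after the first has coefficients 1,2,-1,3,0,-2,0 for degrees 0…6.
[q⁶] = 1·0 + 2·0 + 1·3 = 3.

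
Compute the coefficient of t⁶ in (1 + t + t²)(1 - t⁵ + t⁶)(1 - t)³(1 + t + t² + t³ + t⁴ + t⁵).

1

(1 + t + t²) has coefficients 1,1,1 for degrees 0…2.
(1 - t⁵ + t⁶) has coefficients 1,0,0,0,0,-1,1 for degrees 0…6.
Multiplying by (1 - t)³ gives running coefficients 1,-3,3,-1,0,-1,4 for degrees 0…6.
Finally multiplying by (1 + t + t² + t³ + t⁴ + t⁵), the product of all factors after the first has coefficients 1,-2,1,0,0,-1,2 for degrees 0…6.
[t⁶] = 1·2 + 1·(-1) + 1·0 = 1.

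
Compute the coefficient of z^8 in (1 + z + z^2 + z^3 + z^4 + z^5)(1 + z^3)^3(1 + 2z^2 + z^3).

(1 + z + z^2 + z^3 + z^4 + z^5) has coefficients 1,1,1,1,1,1 for degrees 0…5.
(1 + z^3)^3 has coefficients 1,0,0,3,0,0,3,0,0 for degrees 0…8.
Finally multiplying by (1 + 2z^2 + z^3), the product of all factors after the first has coefficients 1,0,2,4,0,6,6,0,6 for degrees 0…8.
[z^8] = 1·6 + 1·0 + 1·6 + 1·6 + 1·0 + 1·4 = 22.

22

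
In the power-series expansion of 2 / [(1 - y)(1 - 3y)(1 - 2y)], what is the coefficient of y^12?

4750202

Partial fractions give a closed form: a_n = (1)·1^n + (9)·3^n + (-8)·2^n.
At n = 12: a_12 = 4750202.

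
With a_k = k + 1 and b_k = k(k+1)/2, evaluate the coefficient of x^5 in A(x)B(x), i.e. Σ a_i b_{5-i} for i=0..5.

Write out a_i and b_{5-i} for i = 0,…,5 and sum the products.
Σ = 1·15 + 2·10 + 3·6 + 4·3 + 5·1 + 6·0 = 70.

70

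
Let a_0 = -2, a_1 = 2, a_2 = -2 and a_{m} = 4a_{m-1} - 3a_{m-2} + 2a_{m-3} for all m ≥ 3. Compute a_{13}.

The ordinary generating function has denominator 1 - 4q + 3q^2 - 2q^3.
Iterating the recurrence: a_0,…,a_{13} = -2, 2, -2, -18, -62, -198, -642, -2098, -6862, -22438, -73362, -239858, -784222, -2564038.

-2564038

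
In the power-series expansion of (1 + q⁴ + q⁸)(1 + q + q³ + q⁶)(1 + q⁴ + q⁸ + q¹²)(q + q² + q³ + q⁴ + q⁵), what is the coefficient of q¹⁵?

(1 + q⁴ + q⁸) has coefficients 1,0,0,0,1,0,0,0,1 for degrees 0…8.
(1 + q + q³ + q⁶) has coefficients 1,1,0,1,0,0,1,0,0,0,0,0,0,0,0,0 for degrees 0…15.
Multiplying by (1 + q⁴ + q⁸ + q¹²) gives running coefficients 1,1,0,1,1,1,1,1,1,1,1,1,1,1,1,1 for degrees 0…15.
Finally multiplying by (q + q² + q³ + q⁴ + q⁵), the product of all factors after the first has coefficients 0,1,2,2,3,4,4,4,5,5,5,5,5,5,5,5 for degrees 0…15.
[q¹⁵] = 1·5 + 1·5 + 1·4 = 14.

14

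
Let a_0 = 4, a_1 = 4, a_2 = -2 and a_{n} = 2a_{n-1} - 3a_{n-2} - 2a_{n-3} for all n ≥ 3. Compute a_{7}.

472

The ordinary generating function has denominator 1 - 2x + 3x^2 + 2x^3.
Iterating the recurrence: a_0,…,a_{7} = 4, 4, -2, -24, -50, -24, 150, 472.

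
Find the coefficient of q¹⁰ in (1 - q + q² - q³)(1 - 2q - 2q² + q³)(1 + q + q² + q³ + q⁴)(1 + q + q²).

(1 - q + q² - q³) has coefficients 1,-1,1,-1 for degrees 0…3.
(1 - 2q - 2q² + q³) has coefficients 1,-2,-2,1,0,0,0,0,0,0,0 for degrees 0…10.
Multiplying by (1 + q + q² + q³ + q⁴) gives running coefficients 1,-1,-3,-2,-2,-3,-1,1,0,0,0 for degrees 0…10.
Finally multiplying by (1 + q + q²), the product of all factors after the first has coefficients 1,0,-3,-6,-7,-7,-6,-3,0,1,0 for degrees 0…10.
[q¹⁰] = 1·0 − 1·1 + 1·0 − 1·(-3) = 2.

2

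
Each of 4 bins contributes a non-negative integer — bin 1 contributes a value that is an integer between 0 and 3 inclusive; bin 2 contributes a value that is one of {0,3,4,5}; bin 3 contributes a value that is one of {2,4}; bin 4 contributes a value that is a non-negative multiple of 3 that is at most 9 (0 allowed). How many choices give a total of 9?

The generating function for the choices is (1 + q + q² + q³)·(1 + q³ + q⁴ + q⁵)·(q² + q⁴)·(1 + q³ + q⁶ + q⁹); the count is [q⁹].
(1 + q + q² + q³) has coefficients 1,1,1,1 for degrees 0…3.
(1 + q³ + q⁴ + q⁵) has coefficients 1,0,0,1,1,1,0,0,0,0 for degrees 0…9.
Multiplying by (q² + q⁴) gives running coefficients 0,0,1,0,1,1,1,2,1,1 for degrees 0…9.
Finally multiplying by (1 + q³ + q⁶ + q⁹), the product of all factors after the first has coefficients 0,0,1,0,1,2,1,3,3,2 for degrees 0…9.
[q⁹] = 1·2 + 1·3 + 1·3 + 1·1 = 9.

9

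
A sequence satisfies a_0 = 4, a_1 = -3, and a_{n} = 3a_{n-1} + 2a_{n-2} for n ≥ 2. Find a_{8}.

-4733

The ordinary generating function has denominator 1 - 3y - 2y^2.
Iterating the recurrence: a_0,…,a_{8} = 4, -3, -1, -9, -29, -105, -373, -1329, -4733.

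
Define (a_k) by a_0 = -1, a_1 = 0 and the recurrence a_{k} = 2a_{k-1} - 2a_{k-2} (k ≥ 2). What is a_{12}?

The ordinary generating function has denominator 1 - 2t + 2t^2.
Iterating the recurrence: a_0,…,a_{12} = -1, 0, 2, 4, 4, 0, -8, -16, -16, 0, 32, 64, 64.

64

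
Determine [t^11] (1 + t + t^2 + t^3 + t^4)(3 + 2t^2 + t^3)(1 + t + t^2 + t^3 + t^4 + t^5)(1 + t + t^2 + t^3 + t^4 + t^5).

93

(1 + t + t^2 + t^3 + t^4) has coefficients 1,1,1,1,1 for degrees 0…4.
(3 + 2t^2 + t^3) has coefficients 3,0,2,1,0,0,0,0,0,0,0,0 for degrees 0…11.
Multiplying by (1 + t + t^2 + t^3 + t^4 + t^5) gives running coefficients 3,3,5,6,6,6,3,3,1,0,0,0 for degrees 0…11.
Finally multiplying by (1 + t + t^2 + t^3 + t^4 + t^5), the product of all factors after the first has coefficients 3,6,11,17,23,29,29,29,25,19,13,7 for degrees 0…11.
[t^11] = 1·7 + 1·13 + 1·19 + 1·25 + 1·29 = 93.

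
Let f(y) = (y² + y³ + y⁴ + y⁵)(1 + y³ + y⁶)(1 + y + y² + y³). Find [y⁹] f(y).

5

(y² + y³ + y⁴ + y⁵) has coefficients 0,0,1,1,1,1 for degrees 0…5.
(1 + y³ + y⁶) has coefficients 1,0,0,1,0,0,1,0,0,0 for degrees 0…9.
Finally multiplying by (1 + y + y² + y³), the product of all factors after the first has coefficients 1,1,1,2,1,1,2,1,1,1 for degrees 0…9.
[y⁹] = 1·1 + 1·2 + 1·1 + 1·1 = 5.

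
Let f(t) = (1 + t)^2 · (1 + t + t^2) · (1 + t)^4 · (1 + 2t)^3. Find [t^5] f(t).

(1 + t)^2 has coefficients 1,2,1 for degrees 0…2.
(1 + t + t^2) has coefficients 1,1,1,0,0,0 for degrees 0…5.
Multiplying by (1 + t)^4 gives running coefficients 1,5,11,14,11,5 for degrees 0…5.
Finally multiplying by (1 + 2t)^3, the product of all factors after the first has coefficients 1,11,53,148,267,327 for degrees 0…5.
[t^5] = 1·327 + 2·267 + 1·148 = 1009.

1009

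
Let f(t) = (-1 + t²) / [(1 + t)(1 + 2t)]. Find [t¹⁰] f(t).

-1536

The denominator gives the recurrence a_n = −3a_(n−1) − 2a_(n−2) for n ≥ 3; the numerator fixes a_0 = -1, a_1 = 3, a_2 = -6.
Iterating: -1, 3, -6, 12, -24, 48, -96, 192, -384, 768, -1536, so a_10 = -1536.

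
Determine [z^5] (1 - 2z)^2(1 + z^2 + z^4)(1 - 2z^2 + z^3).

9

(1 - 2z)^2 has coefficients 1,-4,4 for degrees 0…2.
(1 + z^2 + z^4) has coefficients 1,0,1,0,1,0 for degrees 0…5.
Finally multiplying by (1 - 2z^2 + z^3), the product of all factors after the first has coefficients 1,0,-1,1,-1,1 for degrees 0…5.
[z^5] = 1·1 − 4·(-1) + 4·1 = 9.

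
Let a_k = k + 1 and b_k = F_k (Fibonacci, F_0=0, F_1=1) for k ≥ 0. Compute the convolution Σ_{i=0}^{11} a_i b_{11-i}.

Write out a_i and b_{11-i} for i = 0,…,11 and sum the products.
Σ = 1·89 + 2·55 + 3·34 + 4·21 + 5·13 + 6·8 + 7·5 + 8·3 + 9·2 + 10·1 + 11·1 + 12·0 = 596.

596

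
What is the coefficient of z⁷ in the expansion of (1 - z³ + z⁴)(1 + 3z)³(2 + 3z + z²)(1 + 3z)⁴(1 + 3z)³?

1008966

(1 - z³ + z⁴) has coefficients 1,0,0,-1,1 for degrees 0…4.
(1 + 3z)³ has coefficients 1,9,27,27,0,0,0,0 for degrees 0…7.
Multiplying by (2 + 3z + z²) gives running coefficients 2,21,82,144,108,27,0,0 for degrees 0…7.
Multiplying by (1 + 3z)⁴ gives running coefficients 2,45,442,2478,8694,19656,28350,24786 for degrees 0…7.
Finally multiplying by (1 + 3z)³, the product of all factors after the first has coefficients 2,63,901,7725,44145,176742,506898,1045386 for degrees 0…7.
[z⁷] = 1·1045386 − 1·44145 + 1·7725 = 1008966.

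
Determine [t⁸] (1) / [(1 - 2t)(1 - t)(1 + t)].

Partial fractions give a closed form: a_n = (4/3)·2^n + (-1/2)·1^n + (1/6)·(-1)^n.
At n = 8: a_8 = 341.

341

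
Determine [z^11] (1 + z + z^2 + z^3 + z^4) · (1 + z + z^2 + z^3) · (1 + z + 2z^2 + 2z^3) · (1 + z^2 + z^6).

(1 + z + z^2 + z^3 + z^4) has coefficients 1,1,1,1,1 for degrees 0…4.
(1 + z + z^2 + z^3) has coefficients 1,1,1,1,0,0,0,0,0,0,0,0 for degrees 0…11.
Multiplying by (1 + z + 2z^2 + 2z^3) gives running coefficients 1,2,4,6,5,4,2,0,0,0,0,0 for degrees 0…11.
Finally multiplying by (1 + z^2 + z^6), the product of all factors after the first has coefficients 1,2,5,8,9,10,8,6,6,6,5,4 for degrees 0…11.
[z^11] = 1·4 + 1·5 + 1·6 + 1·6 + 1·6 = 27.

27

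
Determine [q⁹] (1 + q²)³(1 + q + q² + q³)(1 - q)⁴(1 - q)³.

(1 + q²)³ has coefficients 1,0,3,0,3,0,1 for degrees 0…6.
(1 + q + q² + q³) has coefficients 1,1,1,1,0,0,0,0,0,0 for degrees 0…9.
Multiplying by (1 - q)⁴ gives running coefficients 1,-3,3,-1,-1,3,-3,1,0,0 for degrees 0…9.
Finally multiplying by (1 - q)³, the product of all factors after the first has coefficients 1,-6,15,-20,14,0,-14,20,-15,6 for degrees 0…9.
[q⁹] = 1·6 + 3·20 + 3·0 + 1·(-20) = 46.

46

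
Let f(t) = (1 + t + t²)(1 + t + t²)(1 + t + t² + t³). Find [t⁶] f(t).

3

(1 + t + t²) has coefficients 1,1,1 for degrees 0…2.
(1 + t + t²) has coefficients 1,1,1,0,0,0,0 for degrees 0…6.
Finally multiplying by (1 + t + t² + t³), the product of all factors after the first has coefficients 1,2,3,3,2,1,0 for degrees 0…6.
[t⁶] = 1·0 + 1·1 + 1·2 = 3.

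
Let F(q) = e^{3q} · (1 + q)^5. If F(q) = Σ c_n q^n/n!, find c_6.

83079

The EGF product rule gives c_6 = Σ_{k_1+k_2=6} C(6; k_1,k_2) · ∏ g_i(k_i), where e^{3q} gives (3)^k; (1+q)^5 gives the falling factorial (5)_k.
g_1(k) for k = 0…6: 1, 3, 9, 27, 81, 243, 729.
g_2(k) for k = 0…6: 1, 5, 20, 60, 120, 120, 0.
c_6 = Σ_k C(6,k)·g_1(k)·g_2(6−k) = 6·3·120 + 15·9·120 + 20·27·60 + 15·81·20 + 6·243·5 + 1·729·1 = 2160 + 16200 + 32400 + 24300 + 7290 + 729 = 83079.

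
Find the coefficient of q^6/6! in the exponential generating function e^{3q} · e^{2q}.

The EGF product rule gives c_6 = Σ_{k_1+k_2=6} C(6; k_1,k_2) · ∏ g_i(k_i), where e^{3q} gives (3)^k; e^{2q} gives (2)^k.
g_1(k) for k = 0…6: 1, 3, 9, 27, 81, 243, 729.
g_2(k) for k = 0…6: 1, 2, 4, 8, 16, 32, 64.
c_6 = Σ_k C(6,k)·g_1(k)·g_2(6−k) = 1·1·64 + 6·3·32 + 15·9·16 + 20·27·8 + 15·81·4 + 6·243·2 + 1·729·1 = 64 + 576 + 2160 + 4320 + 4860 + 2916 + 729 = 15625.

15625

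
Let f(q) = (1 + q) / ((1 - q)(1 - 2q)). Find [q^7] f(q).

The denominator gives the recurrence a_n = 3a_(n−1) − 2a_(n−2) for n ≥ 3; the numerator fixes a_0 = 1, a_1 = 4, a_2 = 10.
Iterating: 1, 4, 10, 22, 46, 94, 190, 382, so a_7 = 382.

382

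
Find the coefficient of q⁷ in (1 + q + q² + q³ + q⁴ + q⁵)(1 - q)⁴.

3

(1 + q + q² + q³ + q⁴ + q⁵) has coefficients 1,1,1,1,1,1 for degrees 0…5.
(1 - q)⁴ has coefficients 1,-4,6,-4,1,0,0,0 for degrees 0…7.
[q⁷] = 1·0 + 1·0 + 1·0 + 1·1 + 1·(-4) + 1·6 = 3.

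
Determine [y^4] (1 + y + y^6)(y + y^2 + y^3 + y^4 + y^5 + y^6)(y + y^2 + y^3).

5

(1 + y + y^6) has coefficients 1,1,0,0,0 for degrees 0…4.
(y + y^2 + y^3 + y^4 + y^5 + y^6) has coefficients 0,1,1,1,1 for degrees 0…4.
Finally multiplying by (y + y^2 + y^3), the product of all factors after the first has coefficients 0,0,1,2,3 for degrees 0…4.
[y^4] = 1·3 + 1·2 = 5.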